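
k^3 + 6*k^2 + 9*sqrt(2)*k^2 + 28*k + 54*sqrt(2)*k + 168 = (k + 6)*(k + 2*sqrt(2))*(k + 7*sqrt(2))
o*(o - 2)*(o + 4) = o^3 + 2*o^2 - 8*o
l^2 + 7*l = l*(l + 7)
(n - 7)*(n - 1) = n^2 - 8*n + 7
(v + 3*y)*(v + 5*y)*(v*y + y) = v^3*y + 8*v^2*y^2 + v^2*y + 15*v*y^3 + 8*v*y^2 + 15*y^3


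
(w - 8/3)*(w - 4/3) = w^2 - 4*w + 32/9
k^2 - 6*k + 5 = (k - 5)*(k - 1)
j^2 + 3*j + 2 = (j + 1)*(j + 2)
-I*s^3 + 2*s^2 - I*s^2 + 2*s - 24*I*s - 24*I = (s - 4*I)*(s + 6*I)*(-I*s - I)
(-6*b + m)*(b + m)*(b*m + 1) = -6*b^3*m - 5*b^2*m^2 - 6*b^2 + b*m^3 - 5*b*m + m^2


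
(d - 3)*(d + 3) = d^2 - 9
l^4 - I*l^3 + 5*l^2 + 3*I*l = l*(l - 3*I)*(l + I)^2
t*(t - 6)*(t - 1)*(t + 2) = t^4 - 5*t^3 - 8*t^2 + 12*t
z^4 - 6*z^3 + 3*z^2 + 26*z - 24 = (z - 4)*(z - 3)*(z - 1)*(z + 2)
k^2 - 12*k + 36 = (k - 6)^2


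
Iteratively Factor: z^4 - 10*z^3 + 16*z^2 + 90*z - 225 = (z + 3)*(z^3 - 13*z^2 + 55*z - 75) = (z - 3)*(z + 3)*(z^2 - 10*z + 25) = (z - 5)*(z - 3)*(z + 3)*(z - 5)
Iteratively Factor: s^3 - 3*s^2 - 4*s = (s - 4)*(s^2 + s) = (s - 4)*(s + 1)*(s)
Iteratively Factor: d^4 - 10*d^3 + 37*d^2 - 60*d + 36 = (d - 3)*(d^3 - 7*d^2 + 16*d - 12) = (d - 3)^2*(d^2 - 4*d + 4) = (d - 3)^2*(d - 2)*(d - 2)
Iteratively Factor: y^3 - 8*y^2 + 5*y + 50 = (y - 5)*(y^2 - 3*y - 10) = (y - 5)^2*(y + 2)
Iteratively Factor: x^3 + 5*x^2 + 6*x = (x)*(x^2 + 5*x + 6) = x*(x + 2)*(x + 3)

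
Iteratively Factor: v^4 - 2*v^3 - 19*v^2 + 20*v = (v + 4)*(v^3 - 6*v^2 + 5*v) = v*(v + 4)*(v^2 - 6*v + 5) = v*(v - 1)*(v + 4)*(v - 5)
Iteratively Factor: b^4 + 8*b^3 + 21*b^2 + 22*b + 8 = (b + 4)*(b^3 + 4*b^2 + 5*b + 2) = (b + 1)*(b + 4)*(b^2 + 3*b + 2) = (b + 1)*(b + 2)*(b + 4)*(b + 1)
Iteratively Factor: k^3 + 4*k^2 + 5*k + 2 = (k + 1)*(k^2 + 3*k + 2) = (k + 1)*(k + 2)*(k + 1)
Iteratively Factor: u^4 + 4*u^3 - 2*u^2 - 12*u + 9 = (u + 3)*(u^3 + u^2 - 5*u + 3) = (u - 1)*(u + 3)*(u^2 + 2*u - 3) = (u - 1)^2*(u + 3)*(u + 3)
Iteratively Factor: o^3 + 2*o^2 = (o)*(o^2 + 2*o) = o^2*(o + 2)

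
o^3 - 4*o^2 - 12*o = o*(o - 6)*(o + 2)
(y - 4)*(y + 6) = y^2 + 2*y - 24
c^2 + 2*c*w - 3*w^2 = (c - w)*(c + 3*w)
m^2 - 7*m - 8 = (m - 8)*(m + 1)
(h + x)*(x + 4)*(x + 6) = h*x^2 + 10*h*x + 24*h + x^3 + 10*x^2 + 24*x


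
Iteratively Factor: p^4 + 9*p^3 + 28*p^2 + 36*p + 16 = (p + 4)*(p^3 + 5*p^2 + 8*p + 4) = (p + 2)*(p + 4)*(p^2 + 3*p + 2) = (p + 2)^2*(p + 4)*(p + 1)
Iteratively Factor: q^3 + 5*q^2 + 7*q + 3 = (q + 3)*(q^2 + 2*q + 1) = (q + 1)*(q + 3)*(q + 1)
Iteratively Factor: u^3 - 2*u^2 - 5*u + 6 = (u - 3)*(u^2 + u - 2) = (u - 3)*(u - 1)*(u + 2)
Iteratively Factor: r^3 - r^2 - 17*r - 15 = (r + 1)*(r^2 - 2*r - 15) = (r + 1)*(r + 3)*(r - 5)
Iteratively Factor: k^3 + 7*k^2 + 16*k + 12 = (k + 2)*(k^2 + 5*k + 6) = (k + 2)*(k + 3)*(k + 2)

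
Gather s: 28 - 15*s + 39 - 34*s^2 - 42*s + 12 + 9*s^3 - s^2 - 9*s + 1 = 9*s^3 - 35*s^2 - 66*s + 80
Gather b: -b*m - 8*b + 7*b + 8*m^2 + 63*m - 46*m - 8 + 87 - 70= b*(-m - 1) + 8*m^2 + 17*m + 9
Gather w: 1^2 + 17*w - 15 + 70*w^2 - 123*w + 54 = 70*w^2 - 106*w + 40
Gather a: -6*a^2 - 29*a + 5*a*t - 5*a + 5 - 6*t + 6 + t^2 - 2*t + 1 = -6*a^2 + a*(5*t - 34) + t^2 - 8*t + 12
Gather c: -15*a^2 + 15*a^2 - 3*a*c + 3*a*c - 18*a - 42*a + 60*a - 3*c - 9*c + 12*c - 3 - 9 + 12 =0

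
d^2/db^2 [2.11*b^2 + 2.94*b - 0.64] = 4.22000000000000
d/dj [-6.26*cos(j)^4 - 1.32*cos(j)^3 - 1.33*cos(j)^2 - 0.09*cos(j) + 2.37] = (25.04*cos(j)^3 + 3.96*cos(j)^2 + 2.66*cos(j) + 0.09)*sin(j)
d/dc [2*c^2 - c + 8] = 4*c - 1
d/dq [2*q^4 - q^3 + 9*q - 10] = 8*q^3 - 3*q^2 + 9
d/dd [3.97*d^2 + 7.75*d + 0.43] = 7.94*d + 7.75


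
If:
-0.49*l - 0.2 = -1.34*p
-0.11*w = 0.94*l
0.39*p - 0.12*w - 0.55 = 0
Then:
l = 0.42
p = 0.30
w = -3.60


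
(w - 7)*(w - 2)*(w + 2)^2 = w^4 - 5*w^3 - 18*w^2 + 20*w + 56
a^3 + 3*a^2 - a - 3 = (a - 1)*(a + 1)*(a + 3)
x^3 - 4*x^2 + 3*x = x*(x - 3)*(x - 1)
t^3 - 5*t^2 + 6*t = t*(t - 3)*(t - 2)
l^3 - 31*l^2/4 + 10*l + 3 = (l - 6)*(l - 2)*(l + 1/4)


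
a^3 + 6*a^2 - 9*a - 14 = (a - 2)*(a + 1)*(a + 7)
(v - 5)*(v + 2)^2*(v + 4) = v^4 + 3*v^3 - 20*v^2 - 84*v - 80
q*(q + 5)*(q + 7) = q^3 + 12*q^2 + 35*q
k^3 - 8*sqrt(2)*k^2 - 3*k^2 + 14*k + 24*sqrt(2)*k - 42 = (k - 3)*(k - 7*sqrt(2))*(k - sqrt(2))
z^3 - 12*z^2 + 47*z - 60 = (z - 5)*(z - 4)*(z - 3)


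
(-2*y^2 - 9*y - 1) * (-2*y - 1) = 4*y^3 + 20*y^2 + 11*y + 1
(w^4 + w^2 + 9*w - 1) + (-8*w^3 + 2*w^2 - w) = w^4 - 8*w^3 + 3*w^2 + 8*w - 1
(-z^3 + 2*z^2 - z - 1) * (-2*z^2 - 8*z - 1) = 2*z^5 + 4*z^4 - 13*z^3 + 8*z^2 + 9*z + 1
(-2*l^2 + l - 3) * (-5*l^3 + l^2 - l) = 10*l^5 - 7*l^4 + 18*l^3 - 4*l^2 + 3*l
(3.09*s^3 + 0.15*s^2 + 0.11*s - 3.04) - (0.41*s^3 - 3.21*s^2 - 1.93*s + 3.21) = 2.68*s^3 + 3.36*s^2 + 2.04*s - 6.25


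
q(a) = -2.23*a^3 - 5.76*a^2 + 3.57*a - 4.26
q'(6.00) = -306.39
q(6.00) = -671.88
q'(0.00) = 3.57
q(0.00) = -4.26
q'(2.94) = -88.12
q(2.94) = -100.22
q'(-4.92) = -101.69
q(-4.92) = 104.33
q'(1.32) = -23.29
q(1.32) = -14.71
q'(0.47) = -3.32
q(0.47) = -4.09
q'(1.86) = -41.00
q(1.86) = -31.90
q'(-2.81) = -16.88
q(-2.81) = -10.29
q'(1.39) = -25.37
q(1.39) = -16.42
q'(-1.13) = 8.05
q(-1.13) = -12.43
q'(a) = -6.69*a^2 - 11.52*a + 3.57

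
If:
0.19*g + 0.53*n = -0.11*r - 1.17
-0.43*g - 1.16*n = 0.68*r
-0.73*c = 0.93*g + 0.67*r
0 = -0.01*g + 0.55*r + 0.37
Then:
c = -165.91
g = 129.02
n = -48.81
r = 1.67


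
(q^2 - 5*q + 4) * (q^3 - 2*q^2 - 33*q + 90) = q^5 - 7*q^4 - 19*q^3 + 247*q^2 - 582*q + 360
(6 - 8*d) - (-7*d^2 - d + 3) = 7*d^2 - 7*d + 3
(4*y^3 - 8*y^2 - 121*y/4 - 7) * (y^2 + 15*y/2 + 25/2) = 4*y^5 + 22*y^4 - 161*y^3/4 - 2671*y^2/8 - 3445*y/8 - 175/2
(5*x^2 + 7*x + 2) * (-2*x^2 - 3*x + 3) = -10*x^4 - 29*x^3 - 10*x^2 + 15*x + 6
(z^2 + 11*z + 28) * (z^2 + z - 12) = z^4 + 12*z^3 + 27*z^2 - 104*z - 336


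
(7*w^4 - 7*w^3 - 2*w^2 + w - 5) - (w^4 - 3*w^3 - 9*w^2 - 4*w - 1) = 6*w^4 - 4*w^3 + 7*w^2 + 5*w - 4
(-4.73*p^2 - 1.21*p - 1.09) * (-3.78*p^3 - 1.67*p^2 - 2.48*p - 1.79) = 17.8794*p^5 + 12.4729*p^4 + 17.8713*p^3 + 13.2878*p^2 + 4.8691*p + 1.9511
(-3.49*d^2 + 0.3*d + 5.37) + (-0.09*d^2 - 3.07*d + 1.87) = -3.58*d^2 - 2.77*d + 7.24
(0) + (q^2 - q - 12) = q^2 - q - 12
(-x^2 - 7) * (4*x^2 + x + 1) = -4*x^4 - x^3 - 29*x^2 - 7*x - 7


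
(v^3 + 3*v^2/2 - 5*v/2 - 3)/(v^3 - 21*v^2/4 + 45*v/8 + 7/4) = 4*(2*v^3 + 3*v^2 - 5*v - 6)/(8*v^3 - 42*v^2 + 45*v + 14)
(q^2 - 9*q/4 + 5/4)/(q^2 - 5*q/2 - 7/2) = (-4*q^2 + 9*q - 5)/(2*(-2*q^2 + 5*q + 7))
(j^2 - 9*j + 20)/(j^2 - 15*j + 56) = (j^2 - 9*j + 20)/(j^2 - 15*j + 56)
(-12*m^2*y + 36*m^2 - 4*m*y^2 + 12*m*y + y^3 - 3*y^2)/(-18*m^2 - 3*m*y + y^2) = (2*m*y - 6*m + y^2 - 3*y)/(3*m + y)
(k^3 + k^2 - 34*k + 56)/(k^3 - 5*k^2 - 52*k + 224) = (k - 2)/(k - 8)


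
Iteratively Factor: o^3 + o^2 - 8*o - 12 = (o + 2)*(o^2 - o - 6) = (o - 3)*(o + 2)*(o + 2)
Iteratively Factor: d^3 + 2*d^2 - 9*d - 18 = (d + 2)*(d^2 - 9) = (d - 3)*(d + 2)*(d + 3)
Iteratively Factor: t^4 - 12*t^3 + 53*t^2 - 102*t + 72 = (t - 3)*(t^3 - 9*t^2 + 26*t - 24) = (t - 3)*(t - 2)*(t^2 - 7*t + 12) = (t - 4)*(t - 3)*(t - 2)*(t - 3)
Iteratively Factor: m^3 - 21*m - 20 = (m + 4)*(m^2 - 4*m - 5) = (m - 5)*(m + 4)*(m + 1)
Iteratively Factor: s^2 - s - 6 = (s - 3)*(s + 2)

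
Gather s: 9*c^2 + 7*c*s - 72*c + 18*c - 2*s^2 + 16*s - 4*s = 9*c^2 - 54*c - 2*s^2 + s*(7*c + 12)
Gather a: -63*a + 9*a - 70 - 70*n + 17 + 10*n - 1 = -54*a - 60*n - 54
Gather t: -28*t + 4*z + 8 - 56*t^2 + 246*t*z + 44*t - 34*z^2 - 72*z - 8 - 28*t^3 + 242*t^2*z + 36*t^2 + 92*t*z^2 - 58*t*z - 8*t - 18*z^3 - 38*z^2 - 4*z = -28*t^3 + t^2*(242*z - 20) + t*(92*z^2 + 188*z + 8) - 18*z^3 - 72*z^2 - 72*z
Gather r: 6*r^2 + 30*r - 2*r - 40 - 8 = 6*r^2 + 28*r - 48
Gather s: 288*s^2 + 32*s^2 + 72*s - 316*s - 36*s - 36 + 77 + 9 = 320*s^2 - 280*s + 50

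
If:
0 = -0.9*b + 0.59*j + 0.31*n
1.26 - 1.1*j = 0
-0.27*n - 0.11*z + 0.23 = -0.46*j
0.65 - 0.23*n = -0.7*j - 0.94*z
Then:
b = 1.83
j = 1.15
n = 3.12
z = -0.78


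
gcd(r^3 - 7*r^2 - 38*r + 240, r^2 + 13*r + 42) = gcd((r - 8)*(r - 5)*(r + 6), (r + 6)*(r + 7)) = r + 6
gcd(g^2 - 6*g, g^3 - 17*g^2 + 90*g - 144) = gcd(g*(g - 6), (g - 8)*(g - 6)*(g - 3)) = g - 6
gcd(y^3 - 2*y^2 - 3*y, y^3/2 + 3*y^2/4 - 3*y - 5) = 1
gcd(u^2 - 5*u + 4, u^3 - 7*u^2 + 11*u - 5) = u - 1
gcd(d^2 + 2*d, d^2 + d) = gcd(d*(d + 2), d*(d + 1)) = d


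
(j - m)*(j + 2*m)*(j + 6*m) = j^3 + 7*j^2*m + 4*j*m^2 - 12*m^3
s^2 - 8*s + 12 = (s - 6)*(s - 2)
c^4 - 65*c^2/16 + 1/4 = (c - 2)*(c - 1/4)*(c + 1/4)*(c + 2)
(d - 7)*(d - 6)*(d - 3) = d^3 - 16*d^2 + 81*d - 126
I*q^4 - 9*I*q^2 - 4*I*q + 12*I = (q - 3)*(q + 2)^2*(I*q - I)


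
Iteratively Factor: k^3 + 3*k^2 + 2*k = (k)*(k^2 + 3*k + 2) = k*(k + 2)*(k + 1)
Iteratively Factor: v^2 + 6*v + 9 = (v + 3)*(v + 3)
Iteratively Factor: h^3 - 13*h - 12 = (h - 4)*(h^2 + 4*h + 3) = (h - 4)*(h + 3)*(h + 1)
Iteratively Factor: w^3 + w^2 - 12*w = (w)*(w^2 + w - 12) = w*(w - 3)*(w + 4)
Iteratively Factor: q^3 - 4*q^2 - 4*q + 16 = (q - 4)*(q^2 - 4) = (q - 4)*(q + 2)*(q - 2)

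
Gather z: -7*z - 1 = -7*z - 1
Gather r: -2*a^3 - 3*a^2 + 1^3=-2*a^3 - 3*a^2 + 1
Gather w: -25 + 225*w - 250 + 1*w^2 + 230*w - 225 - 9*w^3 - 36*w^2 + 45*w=-9*w^3 - 35*w^2 + 500*w - 500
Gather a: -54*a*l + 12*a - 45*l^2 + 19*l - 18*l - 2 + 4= a*(12 - 54*l) - 45*l^2 + l + 2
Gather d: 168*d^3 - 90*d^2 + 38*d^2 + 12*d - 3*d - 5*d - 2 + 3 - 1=168*d^3 - 52*d^2 + 4*d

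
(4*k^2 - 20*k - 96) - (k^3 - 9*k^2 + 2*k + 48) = -k^3 + 13*k^2 - 22*k - 144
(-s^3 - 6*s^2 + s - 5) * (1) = -s^3 - 6*s^2 + s - 5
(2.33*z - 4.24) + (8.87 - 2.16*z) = 0.17*z + 4.63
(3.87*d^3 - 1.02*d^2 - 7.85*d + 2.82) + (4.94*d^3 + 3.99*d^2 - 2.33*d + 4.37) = 8.81*d^3 + 2.97*d^2 - 10.18*d + 7.19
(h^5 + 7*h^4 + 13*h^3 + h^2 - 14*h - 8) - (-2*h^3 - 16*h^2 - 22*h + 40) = h^5 + 7*h^4 + 15*h^3 + 17*h^2 + 8*h - 48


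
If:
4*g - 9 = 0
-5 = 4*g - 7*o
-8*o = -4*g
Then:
No Solution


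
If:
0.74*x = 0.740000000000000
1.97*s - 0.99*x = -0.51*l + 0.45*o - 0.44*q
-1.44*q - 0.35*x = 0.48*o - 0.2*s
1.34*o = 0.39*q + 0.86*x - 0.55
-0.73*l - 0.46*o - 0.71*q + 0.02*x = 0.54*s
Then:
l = -0.39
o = 0.17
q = -0.20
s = 0.69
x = 1.00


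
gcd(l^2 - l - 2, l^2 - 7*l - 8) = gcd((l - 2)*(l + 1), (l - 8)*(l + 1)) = l + 1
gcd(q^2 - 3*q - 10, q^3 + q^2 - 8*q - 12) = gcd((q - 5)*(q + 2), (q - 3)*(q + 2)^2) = q + 2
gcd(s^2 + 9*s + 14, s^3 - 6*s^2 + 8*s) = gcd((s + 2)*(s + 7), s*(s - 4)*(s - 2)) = 1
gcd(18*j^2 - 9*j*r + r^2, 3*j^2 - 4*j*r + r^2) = -3*j + r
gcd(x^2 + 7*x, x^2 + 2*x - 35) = x + 7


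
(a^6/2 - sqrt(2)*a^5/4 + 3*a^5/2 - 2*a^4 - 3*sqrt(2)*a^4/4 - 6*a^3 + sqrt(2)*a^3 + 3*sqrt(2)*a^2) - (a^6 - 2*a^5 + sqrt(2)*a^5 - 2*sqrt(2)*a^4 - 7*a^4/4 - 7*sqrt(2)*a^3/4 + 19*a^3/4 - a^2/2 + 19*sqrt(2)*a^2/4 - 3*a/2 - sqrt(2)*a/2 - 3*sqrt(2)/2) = -a^6/2 - 5*sqrt(2)*a^5/4 + 7*a^5/2 - a^4/4 + 5*sqrt(2)*a^4/4 - 43*a^3/4 + 11*sqrt(2)*a^3/4 - 7*sqrt(2)*a^2/4 + a^2/2 + sqrt(2)*a/2 + 3*a/2 + 3*sqrt(2)/2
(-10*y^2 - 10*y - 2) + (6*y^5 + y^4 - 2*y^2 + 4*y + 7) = 6*y^5 + y^4 - 12*y^2 - 6*y + 5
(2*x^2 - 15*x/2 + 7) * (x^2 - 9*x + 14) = 2*x^4 - 51*x^3/2 + 205*x^2/2 - 168*x + 98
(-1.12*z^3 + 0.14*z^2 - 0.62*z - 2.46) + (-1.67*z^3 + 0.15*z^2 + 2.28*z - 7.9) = -2.79*z^3 + 0.29*z^2 + 1.66*z - 10.36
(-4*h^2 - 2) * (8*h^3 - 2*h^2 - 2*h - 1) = -32*h^5 + 8*h^4 - 8*h^3 + 8*h^2 + 4*h + 2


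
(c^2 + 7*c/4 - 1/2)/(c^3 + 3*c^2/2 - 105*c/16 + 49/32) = 8*(c + 2)/(8*c^2 + 14*c - 49)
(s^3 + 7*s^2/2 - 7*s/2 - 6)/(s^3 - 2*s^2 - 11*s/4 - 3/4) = 2*(-2*s^3 - 7*s^2 + 7*s + 12)/(-4*s^3 + 8*s^2 + 11*s + 3)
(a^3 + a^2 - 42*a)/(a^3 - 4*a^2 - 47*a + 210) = a/(a - 5)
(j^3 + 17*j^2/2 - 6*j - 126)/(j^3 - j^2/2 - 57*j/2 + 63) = (j + 6)/(j - 3)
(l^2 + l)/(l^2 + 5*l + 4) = l/(l + 4)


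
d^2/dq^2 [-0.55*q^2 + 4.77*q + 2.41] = -1.10000000000000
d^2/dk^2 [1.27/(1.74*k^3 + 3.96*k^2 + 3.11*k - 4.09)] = (-(13.2588*k + 10.0584)*(1.74*k^3 + 3.96*k^2 + 3.11*k - 4.09) + 1.27*(5.22*k^2 + 7.92*k + 3.11)*(10.44*k^2 + 15.84*k + 6.22))/(1.74*k^3 + 3.96*k^2 + 3.11*k - 4.09)^3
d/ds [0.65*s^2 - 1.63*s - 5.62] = 1.3*s - 1.63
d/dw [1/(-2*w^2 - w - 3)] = (4*w + 1)/(2*w^2 + w + 3)^2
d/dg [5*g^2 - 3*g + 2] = 10*g - 3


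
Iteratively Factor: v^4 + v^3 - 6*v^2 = (v)*(v^3 + v^2 - 6*v) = v*(v + 3)*(v^2 - 2*v) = v*(v - 2)*(v + 3)*(v)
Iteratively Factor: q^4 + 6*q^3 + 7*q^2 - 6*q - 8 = (q + 2)*(q^3 + 4*q^2 - q - 4) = (q + 2)*(q + 4)*(q^2 - 1) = (q - 1)*(q + 2)*(q + 4)*(q + 1)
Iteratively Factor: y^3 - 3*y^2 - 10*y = (y - 5)*(y^2 + 2*y) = (y - 5)*(y + 2)*(y)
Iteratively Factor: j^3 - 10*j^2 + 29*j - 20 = (j - 4)*(j^2 - 6*j + 5) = (j - 4)*(j - 1)*(j - 5)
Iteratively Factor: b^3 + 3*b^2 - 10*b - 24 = (b + 4)*(b^2 - b - 6) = (b - 3)*(b + 4)*(b + 2)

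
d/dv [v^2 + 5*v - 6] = 2*v + 5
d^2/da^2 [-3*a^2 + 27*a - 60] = -6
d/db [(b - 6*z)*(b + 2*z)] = 2*b - 4*z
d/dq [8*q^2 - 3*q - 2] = 16*q - 3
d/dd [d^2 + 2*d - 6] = 2*d + 2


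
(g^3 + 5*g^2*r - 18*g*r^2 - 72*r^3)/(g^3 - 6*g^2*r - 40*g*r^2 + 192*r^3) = (-g - 3*r)/(-g + 8*r)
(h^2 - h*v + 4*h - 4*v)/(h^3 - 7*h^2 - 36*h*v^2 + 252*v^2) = (h^2 - h*v + 4*h - 4*v)/(h^3 - 7*h^2 - 36*h*v^2 + 252*v^2)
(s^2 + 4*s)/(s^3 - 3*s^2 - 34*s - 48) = s*(s + 4)/(s^3 - 3*s^2 - 34*s - 48)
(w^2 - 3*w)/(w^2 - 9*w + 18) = w/(w - 6)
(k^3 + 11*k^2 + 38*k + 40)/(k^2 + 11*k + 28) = (k^2 + 7*k + 10)/(k + 7)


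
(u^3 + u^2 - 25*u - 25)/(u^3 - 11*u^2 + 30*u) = (u^2 + 6*u + 5)/(u*(u - 6))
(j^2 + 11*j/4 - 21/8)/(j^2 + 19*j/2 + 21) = (j - 3/4)/(j + 6)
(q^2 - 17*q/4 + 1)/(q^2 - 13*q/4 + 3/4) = (q - 4)/(q - 3)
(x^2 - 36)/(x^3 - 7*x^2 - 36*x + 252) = 1/(x - 7)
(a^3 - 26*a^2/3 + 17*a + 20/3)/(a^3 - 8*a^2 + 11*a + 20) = (a + 1/3)/(a + 1)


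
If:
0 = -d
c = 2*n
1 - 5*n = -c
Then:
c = 2/3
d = 0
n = 1/3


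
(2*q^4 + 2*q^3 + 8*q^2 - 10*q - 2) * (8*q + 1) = 16*q^5 + 18*q^4 + 66*q^3 - 72*q^2 - 26*q - 2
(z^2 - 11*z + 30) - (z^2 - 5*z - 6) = 36 - 6*z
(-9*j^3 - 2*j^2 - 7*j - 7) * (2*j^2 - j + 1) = -18*j^5 + 5*j^4 - 21*j^3 - 9*j^2 - 7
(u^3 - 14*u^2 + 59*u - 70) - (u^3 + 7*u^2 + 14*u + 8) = -21*u^2 + 45*u - 78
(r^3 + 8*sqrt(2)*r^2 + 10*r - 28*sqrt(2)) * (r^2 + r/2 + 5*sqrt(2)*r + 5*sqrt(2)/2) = r^5 + r^4/2 + 13*sqrt(2)*r^4 + 13*sqrt(2)*r^3/2 + 90*r^3 + 22*sqrt(2)*r^2 + 45*r^2 - 280*r + 11*sqrt(2)*r - 140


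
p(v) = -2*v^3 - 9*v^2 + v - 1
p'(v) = -6*v^2 - 18*v + 1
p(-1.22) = -11.98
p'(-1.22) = 14.03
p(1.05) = -12.19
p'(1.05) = -24.52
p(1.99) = -50.41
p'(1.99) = -58.58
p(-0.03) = -1.04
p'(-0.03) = 1.53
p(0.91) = -9.05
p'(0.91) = -20.35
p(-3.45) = -29.45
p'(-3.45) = -8.32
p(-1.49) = -15.86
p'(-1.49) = 14.50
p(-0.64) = -4.80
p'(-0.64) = 10.06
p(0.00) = -1.00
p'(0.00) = 1.00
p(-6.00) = 101.00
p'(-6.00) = -107.00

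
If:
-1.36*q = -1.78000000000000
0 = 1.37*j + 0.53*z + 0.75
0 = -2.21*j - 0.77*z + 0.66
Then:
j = 7.97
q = 1.31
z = -22.01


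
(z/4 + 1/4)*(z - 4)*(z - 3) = z^3/4 - 3*z^2/2 + 5*z/4 + 3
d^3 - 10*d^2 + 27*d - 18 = (d - 6)*(d - 3)*(d - 1)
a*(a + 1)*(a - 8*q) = a^3 - 8*a^2*q + a^2 - 8*a*q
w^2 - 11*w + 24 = (w - 8)*(w - 3)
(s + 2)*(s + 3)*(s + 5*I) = s^3 + 5*s^2 + 5*I*s^2 + 6*s + 25*I*s + 30*I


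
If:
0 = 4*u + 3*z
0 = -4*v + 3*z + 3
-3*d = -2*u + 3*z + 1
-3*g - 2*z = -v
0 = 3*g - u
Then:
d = -31/12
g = -3/8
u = -9/8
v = 15/8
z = 3/2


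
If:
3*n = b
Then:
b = 3*n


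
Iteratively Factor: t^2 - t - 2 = (t - 2)*(t + 1)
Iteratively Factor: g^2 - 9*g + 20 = (g - 4)*(g - 5)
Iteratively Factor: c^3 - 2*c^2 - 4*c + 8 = (c - 2)*(c^2 - 4) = (c - 2)^2*(c + 2)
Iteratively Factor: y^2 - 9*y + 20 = (y - 4)*(y - 5)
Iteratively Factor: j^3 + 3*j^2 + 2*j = (j)*(j^2 + 3*j + 2) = j*(j + 1)*(j + 2)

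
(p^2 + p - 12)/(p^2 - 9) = (p + 4)/(p + 3)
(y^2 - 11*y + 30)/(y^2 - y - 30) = (y - 5)/(y + 5)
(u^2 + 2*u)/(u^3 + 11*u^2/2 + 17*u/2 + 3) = 2*u/(2*u^2 + 7*u + 3)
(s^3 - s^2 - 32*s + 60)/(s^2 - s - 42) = (s^2 - 7*s + 10)/(s - 7)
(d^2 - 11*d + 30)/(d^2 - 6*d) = (d - 5)/d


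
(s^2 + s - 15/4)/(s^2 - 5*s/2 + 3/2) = (s + 5/2)/(s - 1)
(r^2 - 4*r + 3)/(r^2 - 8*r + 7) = (r - 3)/(r - 7)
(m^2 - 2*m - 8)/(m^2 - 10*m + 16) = (m^2 - 2*m - 8)/(m^2 - 10*m + 16)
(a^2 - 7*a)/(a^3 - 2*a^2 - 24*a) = (7 - a)/(-a^2 + 2*a + 24)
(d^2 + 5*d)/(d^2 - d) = (d + 5)/(d - 1)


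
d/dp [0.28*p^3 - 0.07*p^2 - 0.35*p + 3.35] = 0.84*p^2 - 0.14*p - 0.35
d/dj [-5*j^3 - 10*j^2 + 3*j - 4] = -15*j^2 - 20*j + 3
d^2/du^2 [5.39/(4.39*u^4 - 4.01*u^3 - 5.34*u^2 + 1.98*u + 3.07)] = ((-283.9452*u^2 + 129.6834*u + 57.5652)*(4.39*u^4 - 4.01*u^3 - 5.34*u^2 + 1.98*u + 3.07) + 5.39*(17.56*u^3 - 12.03*u^2 - 10.68*u + 1.98)*(35.12*u^3 - 24.06*u^2 - 21.36*u + 3.96))/(4.39*u^4 - 4.01*u^3 - 5.34*u^2 + 1.98*u + 3.07)^3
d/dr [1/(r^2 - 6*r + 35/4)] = 32*(3 - r)/(4*r^2 - 24*r + 35)^2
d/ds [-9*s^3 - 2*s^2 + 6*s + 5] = -27*s^2 - 4*s + 6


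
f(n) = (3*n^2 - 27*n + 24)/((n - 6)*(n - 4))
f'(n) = (6*n - 27)/((n - 6)*(n - 4)) - (3*n^2 - 27*n + 24)/((n - 6)*(n - 4)^2) - (3*n^2 - 27*n + 24)/((n - 6)^2*(n - 4))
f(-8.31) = 2.59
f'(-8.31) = -0.05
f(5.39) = 40.54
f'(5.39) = 31.00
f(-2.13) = 1.91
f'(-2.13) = -0.25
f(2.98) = -9.68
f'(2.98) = -15.66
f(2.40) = -4.08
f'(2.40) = -5.87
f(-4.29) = 2.29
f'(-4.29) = -0.12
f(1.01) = -0.01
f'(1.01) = -1.41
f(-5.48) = 2.41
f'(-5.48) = -0.09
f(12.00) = 2.75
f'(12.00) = 0.14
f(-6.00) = 2.45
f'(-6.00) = -0.08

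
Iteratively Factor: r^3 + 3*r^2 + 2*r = (r + 2)*(r^2 + r) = (r + 1)*(r + 2)*(r)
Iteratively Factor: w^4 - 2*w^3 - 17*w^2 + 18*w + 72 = (w - 3)*(w^3 + w^2 - 14*w - 24) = (w - 3)*(w + 2)*(w^2 - w - 12) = (w - 4)*(w - 3)*(w + 2)*(w + 3)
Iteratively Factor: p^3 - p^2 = (p - 1)*(p^2) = p*(p - 1)*(p)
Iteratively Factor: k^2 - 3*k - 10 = (k - 5)*(k + 2)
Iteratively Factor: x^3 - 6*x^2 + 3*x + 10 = (x - 5)*(x^2 - x - 2) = (x - 5)*(x + 1)*(x - 2)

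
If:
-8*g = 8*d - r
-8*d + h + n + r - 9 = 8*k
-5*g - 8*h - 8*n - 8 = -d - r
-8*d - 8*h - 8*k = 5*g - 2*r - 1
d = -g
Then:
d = 32*n/7 + 76/7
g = -32*n/7 - 76/7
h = 17*n/7 + 50/7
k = -29*n/7 - 621/56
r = 0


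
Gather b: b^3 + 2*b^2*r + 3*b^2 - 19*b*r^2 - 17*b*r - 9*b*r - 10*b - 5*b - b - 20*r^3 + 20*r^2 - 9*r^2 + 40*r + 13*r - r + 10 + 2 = b^3 + b^2*(2*r + 3) + b*(-19*r^2 - 26*r - 16) - 20*r^3 + 11*r^2 + 52*r + 12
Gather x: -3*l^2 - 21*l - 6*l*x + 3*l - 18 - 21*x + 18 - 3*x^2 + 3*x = -3*l^2 - 18*l - 3*x^2 + x*(-6*l - 18)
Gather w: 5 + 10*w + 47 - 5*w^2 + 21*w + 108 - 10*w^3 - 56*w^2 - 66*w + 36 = -10*w^3 - 61*w^2 - 35*w + 196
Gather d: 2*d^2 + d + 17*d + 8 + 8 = 2*d^2 + 18*d + 16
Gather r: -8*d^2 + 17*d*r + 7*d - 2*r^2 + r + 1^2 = -8*d^2 + 7*d - 2*r^2 + r*(17*d + 1) + 1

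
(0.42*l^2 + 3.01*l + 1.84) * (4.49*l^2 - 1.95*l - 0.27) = 1.8858*l^4 + 12.6959*l^3 + 2.2787*l^2 - 4.4007*l - 0.4968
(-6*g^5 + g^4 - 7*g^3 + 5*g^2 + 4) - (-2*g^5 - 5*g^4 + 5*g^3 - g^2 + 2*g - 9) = -4*g^5 + 6*g^4 - 12*g^3 + 6*g^2 - 2*g + 13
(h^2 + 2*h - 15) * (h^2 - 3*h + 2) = h^4 - h^3 - 19*h^2 + 49*h - 30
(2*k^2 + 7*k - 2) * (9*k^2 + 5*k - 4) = 18*k^4 + 73*k^3 + 9*k^2 - 38*k + 8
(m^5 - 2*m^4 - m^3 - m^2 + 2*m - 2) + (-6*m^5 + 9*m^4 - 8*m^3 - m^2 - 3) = -5*m^5 + 7*m^4 - 9*m^3 - 2*m^2 + 2*m - 5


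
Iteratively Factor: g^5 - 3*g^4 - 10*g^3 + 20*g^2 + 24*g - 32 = (g - 4)*(g^4 + g^3 - 6*g^2 - 4*g + 8) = (g - 4)*(g - 1)*(g^3 + 2*g^2 - 4*g - 8) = (g - 4)*(g - 1)*(g + 2)*(g^2 - 4) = (g - 4)*(g - 2)*(g - 1)*(g + 2)*(g + 2)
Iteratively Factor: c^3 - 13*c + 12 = (c - 1)*(c^2 + c - 12) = (c - 1)*(c + 4)*(c - 3)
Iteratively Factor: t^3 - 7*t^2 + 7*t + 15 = (t - 5)*(t^2 - 2*t - 3) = (t - 5)*(t + 1)*(t - 3)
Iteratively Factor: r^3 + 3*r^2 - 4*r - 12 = (r - 2)*(r^2 + 5*r + 6) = (r - 2)*(r + 2)*(r + 3)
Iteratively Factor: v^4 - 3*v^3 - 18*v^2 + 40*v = (v)*(v^3 - 3*v^2 - 18*v + 40) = v*(v - 5)*(v^2 + 2*v - 8) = v*(v - 5)*(v + 4)*(v - 2)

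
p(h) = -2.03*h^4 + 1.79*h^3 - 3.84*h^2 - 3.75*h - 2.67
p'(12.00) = -13353.99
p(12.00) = -39601.59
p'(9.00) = -5557.38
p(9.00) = -12361.38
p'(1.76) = -44.90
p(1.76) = -30.88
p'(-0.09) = -3.01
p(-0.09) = -2.37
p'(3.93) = -443.86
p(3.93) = -452.31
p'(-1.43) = 41.96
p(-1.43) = -18.88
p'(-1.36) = 37.05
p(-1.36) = -16.12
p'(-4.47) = 863.11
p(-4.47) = -1032.96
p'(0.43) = -6.71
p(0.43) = -4.92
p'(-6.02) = 2008.61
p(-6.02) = -3175.91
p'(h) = -8.12*h^3 + 5.37*h^2 - 7.68*h - 3.75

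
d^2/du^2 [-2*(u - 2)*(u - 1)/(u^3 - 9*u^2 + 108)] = 4*(-u^4 - 3*u^3 - 93*u^2 + 135*u - 378)/(u^7 - 15*u^6 + 27*u^5 + 459*u^4 - 1296*u^3 - 5832*u^2 + 11664*u + 34992)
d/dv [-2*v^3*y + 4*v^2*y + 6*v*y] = 2*y*(-3*v^2 + 4*v + 3)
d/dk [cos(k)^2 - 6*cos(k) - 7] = 2*(3 - cos(k))*sin(k)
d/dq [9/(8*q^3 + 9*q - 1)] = 27*(-8*q^2 - 3)/(8*q^3 + 9*q - 1)^2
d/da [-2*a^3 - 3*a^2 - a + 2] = -6*a^2 - 6*a - 1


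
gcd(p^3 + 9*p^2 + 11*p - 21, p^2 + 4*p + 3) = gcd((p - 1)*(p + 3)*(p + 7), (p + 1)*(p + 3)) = p + 3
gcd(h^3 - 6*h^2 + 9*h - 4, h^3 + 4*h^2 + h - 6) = h - 1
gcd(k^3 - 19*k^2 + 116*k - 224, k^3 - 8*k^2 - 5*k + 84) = k^2 - 11*k + 28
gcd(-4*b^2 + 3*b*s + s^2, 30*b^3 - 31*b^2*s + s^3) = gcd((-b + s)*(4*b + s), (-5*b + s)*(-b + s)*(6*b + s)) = -b + s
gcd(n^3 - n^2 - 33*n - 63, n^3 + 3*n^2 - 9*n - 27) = n^2 + 6*n + 9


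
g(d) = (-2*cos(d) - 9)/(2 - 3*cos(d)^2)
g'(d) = 2*sin(d)/(2 - 3*cos(d)^2) - 6*(-2*cos(d) - 9)*sin(d)*cos(d)/(2 - 3*cos(d)^2)^2 = 2*(3*cos(d)^2 + 27*cos(d) + 2)*sin(d)/(3*sin(d)^2 - 1)^2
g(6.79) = 36.66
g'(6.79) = 315.11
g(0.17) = 12.00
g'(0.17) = 12.77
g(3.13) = 7.00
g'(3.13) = -0.51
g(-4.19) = -6.39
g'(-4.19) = -11.84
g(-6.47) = 12.23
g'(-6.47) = -14.52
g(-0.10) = 11.33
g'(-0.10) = -6.75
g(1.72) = -4.50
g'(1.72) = -1.03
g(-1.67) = -4.47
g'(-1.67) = 0.33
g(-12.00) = 78.43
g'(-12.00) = 1555.78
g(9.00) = 14.63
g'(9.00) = -68.90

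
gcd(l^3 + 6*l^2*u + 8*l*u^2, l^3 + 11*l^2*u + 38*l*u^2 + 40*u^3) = l^2 + 6*l*u + 8*u^2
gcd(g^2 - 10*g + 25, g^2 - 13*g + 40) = g - 5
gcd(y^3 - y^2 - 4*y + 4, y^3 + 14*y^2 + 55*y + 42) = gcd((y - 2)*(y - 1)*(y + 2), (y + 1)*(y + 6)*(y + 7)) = 1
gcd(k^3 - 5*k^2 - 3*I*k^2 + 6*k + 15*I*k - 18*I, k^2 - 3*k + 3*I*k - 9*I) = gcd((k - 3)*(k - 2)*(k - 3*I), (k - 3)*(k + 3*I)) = k - 3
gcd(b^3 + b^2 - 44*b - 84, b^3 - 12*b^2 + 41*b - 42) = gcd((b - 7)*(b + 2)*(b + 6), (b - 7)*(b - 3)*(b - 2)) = b - 7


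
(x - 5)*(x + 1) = x^2 - 4*x - 5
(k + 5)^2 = k^2 + 10*k + 25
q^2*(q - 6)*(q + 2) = q^4 - 4*q^3 - 12*q^2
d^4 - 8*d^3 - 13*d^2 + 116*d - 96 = (d - 8)*(d - 3)*(d - 1)*(d + 4)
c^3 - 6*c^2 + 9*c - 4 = (c - 4)*(c - 1)^2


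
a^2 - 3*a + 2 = (a - 2)*(a - 1)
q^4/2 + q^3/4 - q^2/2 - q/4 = q*(q/2 + 1/2)*(q - 1)*(q + 1/2)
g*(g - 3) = g^2 - 3*g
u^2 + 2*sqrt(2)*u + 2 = (u + sqrt(2))^2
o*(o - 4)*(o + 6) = o^3 + 2*o^2 - 24*o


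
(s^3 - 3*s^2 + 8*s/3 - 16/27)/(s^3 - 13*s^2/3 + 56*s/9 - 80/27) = (3*s - 1)/(3*s - 5)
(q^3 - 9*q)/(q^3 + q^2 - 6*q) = (q - 3)/(q - 2)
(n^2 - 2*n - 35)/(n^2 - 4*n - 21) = (n + 5)/(n + 3)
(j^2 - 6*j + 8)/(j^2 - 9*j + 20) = (j - 2)/(j - 5)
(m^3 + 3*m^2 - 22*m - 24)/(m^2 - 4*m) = m + 7 + 6/m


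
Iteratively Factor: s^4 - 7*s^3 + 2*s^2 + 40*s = (s + 2)*(s^3 - 9*s^2 + 20*s) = s*(s + 2)*(s^2 - 9*s + 20) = s*(s - 4)*(s + 2)*(s - 5)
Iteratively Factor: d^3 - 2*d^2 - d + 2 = (d - 2)*(d^2 - 1) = (d - 2)*(d - 1)*(d + 1)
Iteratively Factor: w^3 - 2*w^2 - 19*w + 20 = (w + 4)*(w^2 - 6*w + 5) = (w - 1)*(w + 4)*(w - 5)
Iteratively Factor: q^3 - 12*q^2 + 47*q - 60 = (q - 4)*(q^2 - 8*q + 15) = (q - 4)*(q - 3)*(q - 5)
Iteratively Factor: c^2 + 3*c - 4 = (c - 1)*(c + 4)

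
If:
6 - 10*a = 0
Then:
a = 3/5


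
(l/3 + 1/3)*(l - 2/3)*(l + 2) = l^3/3 + 7*l^2/9 - 4/9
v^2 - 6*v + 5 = (v - 5)*(v - 1)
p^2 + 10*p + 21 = (p + 3)*(p + 7)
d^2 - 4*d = d*(d - 4)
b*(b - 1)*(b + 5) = b^3 + 4*b^2 - 5*b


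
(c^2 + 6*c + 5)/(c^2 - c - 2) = (c + 5)/(c - 2)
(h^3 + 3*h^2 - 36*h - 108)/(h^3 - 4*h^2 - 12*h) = (h^2 + 9*h + 18)/(h*(h + 2))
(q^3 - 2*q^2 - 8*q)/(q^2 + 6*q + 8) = q*(q - 4)/(q + 4)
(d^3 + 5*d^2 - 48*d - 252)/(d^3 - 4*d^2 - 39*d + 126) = (d + 6)/(d - 3)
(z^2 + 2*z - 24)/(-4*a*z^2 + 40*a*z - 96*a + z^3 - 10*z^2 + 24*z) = (z + 6)/(-4*a*z + 24*a + z^2 - 6*z)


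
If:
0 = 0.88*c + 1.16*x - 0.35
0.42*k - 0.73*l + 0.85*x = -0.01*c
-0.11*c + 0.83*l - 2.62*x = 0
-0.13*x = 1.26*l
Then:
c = 0.42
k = 0.03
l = 0.00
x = -0.02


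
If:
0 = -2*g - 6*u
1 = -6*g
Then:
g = -1/6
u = 1/18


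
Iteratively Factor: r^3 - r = (r - 1)*(r^2 + r) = (r - 1)*(r + 1)*(r)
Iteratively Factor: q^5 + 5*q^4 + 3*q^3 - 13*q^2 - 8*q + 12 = (q + 3)*(q^4 + 2*q^3 - 3*q^2 - 4*q + 4) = (q - 1)*(q + 3)*(q^3 + 3*q^2 - 4) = (q - 1)*(q + 2)*(q + 3)*(q^2 + q - 2) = (q - 1)*(q + 2)^2*(q + 3)*(q - 1)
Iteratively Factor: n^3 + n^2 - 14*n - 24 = (n + 2)*(n^2 - n - 12) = (n - 4)*(n + 2)*(n + 3)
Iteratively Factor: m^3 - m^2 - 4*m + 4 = (m - 1)*(m^2 - 4) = (m - 1)*(m + 2)*(m - 2)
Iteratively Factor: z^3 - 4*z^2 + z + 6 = (z - 2)*(z^2 - 2*z - 3) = (z - 3)*(z - 2)*(z + 1)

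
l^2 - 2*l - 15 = (l - 5)*(l + 3)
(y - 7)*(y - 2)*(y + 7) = y^3 - 2*y^2 - 49*y + 98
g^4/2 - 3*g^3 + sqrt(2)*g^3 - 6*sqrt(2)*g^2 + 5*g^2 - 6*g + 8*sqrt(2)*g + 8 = (g - 4)*(g - 2)*(sqrt(2)*g/2 + 1)^2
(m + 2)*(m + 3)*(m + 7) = m^3 + 12*m^2 + 41*m + 42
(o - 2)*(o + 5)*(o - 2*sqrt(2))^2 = o^4 - 4*sqrt(2)*o^3 + 3*o^3 - 12*sqrt(2)*o^2 - 2*o^2 + 24*o + 40*sqrt(2)*o - 80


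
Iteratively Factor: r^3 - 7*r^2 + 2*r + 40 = (r - 5)*(r^2 - 2*r - 8) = (r - 5)*(r + 2)*(r - 4)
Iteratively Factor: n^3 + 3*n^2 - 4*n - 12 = (n + 3)*(n^2 - 4) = (n + 2)*(n + 3)*(n - 2)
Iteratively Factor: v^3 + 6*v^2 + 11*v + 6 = (v + 2)*(v^2 + 4*v + 3) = (v + 2)*(v + 3)*(v + 1)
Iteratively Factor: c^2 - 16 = (c - 4)*(c + 4)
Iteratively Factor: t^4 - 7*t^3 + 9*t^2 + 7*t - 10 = (t + 1)*(t^3 - 8*t^2 + 17*t - 10) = (t - 5)*(t + 1)*(t^2 - 3*t + 2) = (t - 5)*(t - 1)*(t + 1)*(t - 2)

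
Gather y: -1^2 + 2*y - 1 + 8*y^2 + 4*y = 8*y^2 + 6*y - 2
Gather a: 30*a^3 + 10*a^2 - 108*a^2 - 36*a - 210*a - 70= 30*a^3 - 98*a^2 - 246*a - 70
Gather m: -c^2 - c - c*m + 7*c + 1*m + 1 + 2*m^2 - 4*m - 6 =-c^2 + 6*c + 2*m^2 + m*(-c - 3) - 5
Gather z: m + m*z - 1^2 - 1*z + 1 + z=m*z + m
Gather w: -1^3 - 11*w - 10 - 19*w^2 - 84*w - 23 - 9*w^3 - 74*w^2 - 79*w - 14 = -9*w^3 - 93*w^2 - 174*w - 48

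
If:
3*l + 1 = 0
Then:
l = -1/3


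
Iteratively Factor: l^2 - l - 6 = (l - 3)*(l + 2)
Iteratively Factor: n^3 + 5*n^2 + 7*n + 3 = (n + 3)*(n^2 + 2*n + 1) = (n + 1)*(n + 3)*(n + 1)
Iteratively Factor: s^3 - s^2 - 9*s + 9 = (s - 3)*(s^2 + 2*s - 3) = (s - 3)*(s - 1)*(s + 3)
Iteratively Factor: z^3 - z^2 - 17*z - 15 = (z - 5)*(z^2 + 4*z + 3) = (z - 5)*(z + 3)*(z + 1)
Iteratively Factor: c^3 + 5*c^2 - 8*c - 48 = (c + 4)*(c^2 + c - 12) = (c - 3)*(c + 4)*(c + 4)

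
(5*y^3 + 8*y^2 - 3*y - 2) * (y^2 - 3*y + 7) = 5*y^5 - 7*y^4 + 8*y^3 + 63*y^2 - 15*y - 14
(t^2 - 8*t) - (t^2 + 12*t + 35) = -20*t - 35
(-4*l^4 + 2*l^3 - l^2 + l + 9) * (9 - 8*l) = 32*l^5 - 52*l^4 + 26*l^3 - 17*l^2 - 63*l + 81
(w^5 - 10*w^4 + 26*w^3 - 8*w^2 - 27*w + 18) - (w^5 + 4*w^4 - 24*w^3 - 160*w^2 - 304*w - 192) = -14*w^4 + 50*w^3 + 152*w^2 + 277*w + 210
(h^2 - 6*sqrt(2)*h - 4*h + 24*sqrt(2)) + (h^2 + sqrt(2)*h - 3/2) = 2*h^2 - 5*sqrt(2)*h - 4*h - 3/2 + 24*sqrt(2)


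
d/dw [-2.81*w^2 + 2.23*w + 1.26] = 2.23 - 5.62*w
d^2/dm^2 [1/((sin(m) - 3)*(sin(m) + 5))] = (-4*sin(m)^4 - 6*sin(m)^3 - 58*sin(m)^2 - 18*sin(m) + 38)/((sin(m) - 3)^3*(sin(m) + 5)^3)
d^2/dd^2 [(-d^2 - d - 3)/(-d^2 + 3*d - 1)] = 4*(2*d^3 + 3*d^2 - 15*d + 14)/(d^6 - 9*d^5 + 30*d^4 - 45*d^3 + 30*d^2 - 9*d + 1)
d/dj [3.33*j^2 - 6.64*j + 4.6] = 6.66*j - 6.64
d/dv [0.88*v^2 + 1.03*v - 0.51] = 1.76*v + 1.03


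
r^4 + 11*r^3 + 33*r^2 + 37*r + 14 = (r + 1)^2*(r + 2)*(r + 7)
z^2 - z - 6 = (z - 3)*(z + 2)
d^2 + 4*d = d*(d + 4)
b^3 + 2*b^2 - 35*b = b*(b - 5)*(b + 7)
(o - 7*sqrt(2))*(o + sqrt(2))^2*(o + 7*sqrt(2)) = o^4 + 2*sqrt(2)*o^3 - 96*o^2 - 196*sqrt(2)*o - 196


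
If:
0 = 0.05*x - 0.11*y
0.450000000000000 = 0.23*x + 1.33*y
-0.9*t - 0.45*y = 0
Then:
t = -0.12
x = 0.54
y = 0.25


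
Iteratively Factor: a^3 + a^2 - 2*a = (a)*(a^2 + a - 2) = a*(a - 1)*(a + 2)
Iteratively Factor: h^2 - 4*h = (h)*(h - 4)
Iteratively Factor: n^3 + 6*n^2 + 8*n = (n)*(n^2 + 6*n + 8) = n*(n + 4)*(n + 2)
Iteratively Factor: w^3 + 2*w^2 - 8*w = (w)*(w^2 + 2*w - 8) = w*(w - 2)*(w + 4)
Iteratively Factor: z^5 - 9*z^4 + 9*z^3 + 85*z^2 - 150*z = (z - 5)*(z^4 - 4*z^3 - 11*z^2 + 30*z) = (z - 5)^2*(z^3 + z^2 - 6*z) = (z - 5)^2*(z - 2)*(z^2 + 3*z) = z*(z - 5)^2*(z - 2)*(z + 3)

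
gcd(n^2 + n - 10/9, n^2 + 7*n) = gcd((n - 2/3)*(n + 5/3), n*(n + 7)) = 1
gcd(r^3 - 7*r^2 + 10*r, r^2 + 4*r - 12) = r - 2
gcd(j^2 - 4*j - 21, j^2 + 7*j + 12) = j + 3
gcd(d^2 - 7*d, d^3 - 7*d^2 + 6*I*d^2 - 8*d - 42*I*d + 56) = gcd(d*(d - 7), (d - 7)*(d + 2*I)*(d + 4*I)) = d - 7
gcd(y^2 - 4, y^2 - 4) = y^2 - 4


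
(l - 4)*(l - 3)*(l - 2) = l^3 - 9*l^2 + 26*l - 24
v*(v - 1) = v^2 - v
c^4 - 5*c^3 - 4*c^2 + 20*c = c*(c - 5)*(c - 2)*(c + 2)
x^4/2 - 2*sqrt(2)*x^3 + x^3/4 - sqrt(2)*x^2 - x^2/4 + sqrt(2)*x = x*(x/2 + 1/2)*(x - 1/2)*(x - 4*sqrt(2))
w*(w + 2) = w^2 + 2*w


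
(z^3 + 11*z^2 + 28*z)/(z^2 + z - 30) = z*(z^2 + 11*z + 28)/(z^2 + z - 30)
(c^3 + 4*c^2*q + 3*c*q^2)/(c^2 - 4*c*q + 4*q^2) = c*(c^2 + 4*c*q + 3*q^2)/(c^2 - 4*c*q + 4*q^2)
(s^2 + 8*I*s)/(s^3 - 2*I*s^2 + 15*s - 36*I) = s*(s + 8*I)/(s^3 - 2*I*s^2 + 15*s - 36*I)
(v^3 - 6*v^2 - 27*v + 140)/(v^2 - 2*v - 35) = v - 4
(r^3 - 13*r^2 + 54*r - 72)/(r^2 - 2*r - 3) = (r^2 - 10*r + 24)/(r + 1)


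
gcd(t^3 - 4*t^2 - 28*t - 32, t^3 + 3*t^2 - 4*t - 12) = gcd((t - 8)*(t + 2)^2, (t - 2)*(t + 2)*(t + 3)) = t + 2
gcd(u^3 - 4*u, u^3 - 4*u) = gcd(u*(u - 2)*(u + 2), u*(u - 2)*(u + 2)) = u^3 - 4*u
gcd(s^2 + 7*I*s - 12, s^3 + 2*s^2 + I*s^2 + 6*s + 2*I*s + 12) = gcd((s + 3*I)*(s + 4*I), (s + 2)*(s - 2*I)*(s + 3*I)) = s + 3*I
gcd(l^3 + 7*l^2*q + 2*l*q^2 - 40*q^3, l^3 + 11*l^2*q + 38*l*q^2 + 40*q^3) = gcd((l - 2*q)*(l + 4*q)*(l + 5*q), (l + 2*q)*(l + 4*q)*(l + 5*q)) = l^2 + 9*l*q + 20*q^2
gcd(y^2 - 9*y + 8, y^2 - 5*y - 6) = 1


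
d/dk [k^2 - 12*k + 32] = 2*k - 12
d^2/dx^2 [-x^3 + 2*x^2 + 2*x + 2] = 4 - 6*x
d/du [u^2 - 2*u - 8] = 2*u - 2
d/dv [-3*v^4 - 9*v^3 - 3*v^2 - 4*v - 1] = -12*v^3 - 27*v^2 - 6*v - 4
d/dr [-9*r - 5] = -9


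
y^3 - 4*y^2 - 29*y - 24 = (y - 8)*(y + 1)*(y + 3)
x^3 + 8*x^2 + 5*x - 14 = (x - 1)*(x + 2)*(x + 7)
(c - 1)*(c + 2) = c^2 + c - 2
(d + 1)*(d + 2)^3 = d^4 + 7*d^3 + 18*d^2 + 20*d + 8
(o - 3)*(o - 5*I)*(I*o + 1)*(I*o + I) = -o^4 + 2*o^3 + 6*I*o^3 + 8*o^2 - 12*I*o^2 - 10*o - 18*I*o - 15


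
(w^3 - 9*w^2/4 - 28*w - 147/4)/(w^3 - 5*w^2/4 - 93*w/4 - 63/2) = (w - 7)/(w - 6)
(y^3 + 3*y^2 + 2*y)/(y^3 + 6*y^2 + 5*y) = (y + 2)/(y + 5)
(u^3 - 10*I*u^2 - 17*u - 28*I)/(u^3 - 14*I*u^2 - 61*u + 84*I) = (u + I)/(u - 3*I)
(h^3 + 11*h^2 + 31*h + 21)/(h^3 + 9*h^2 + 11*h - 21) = (h + 1)/(h - 1)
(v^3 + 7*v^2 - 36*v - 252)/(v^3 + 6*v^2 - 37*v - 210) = (v + 6)/(v + 5)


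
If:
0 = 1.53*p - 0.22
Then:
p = 0.14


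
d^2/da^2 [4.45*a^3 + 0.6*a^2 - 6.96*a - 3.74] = 26.7*a + 1.2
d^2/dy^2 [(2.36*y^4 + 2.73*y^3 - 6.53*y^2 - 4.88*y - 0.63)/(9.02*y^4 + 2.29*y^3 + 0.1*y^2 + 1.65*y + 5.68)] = (-9.09494701772928e-13*y^10 + 346.732407999998*y^9 - 3200.472792*y^8 - 6010.020588*y^7 - 5700.74557*y^6 - 3004.683402*y^5 + 8177.044074*y^4 + 6554.289854*y^3 + 2224.145886*y^2 + 593.632668*y - 332.590894)/(733.870808*y^12 + 558.945948*y^11 + 166.313466*y^10 + 427.136449*y^9 + 1592.717466*y^8 + 738.906459*y^7 + 196.038574*y^6 + 533.770035*y^5 + 1002.778974*y^4 + 231.758013*y^3 + 56.07012*y^2 + 159.69888*y + 183.250432)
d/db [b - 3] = 1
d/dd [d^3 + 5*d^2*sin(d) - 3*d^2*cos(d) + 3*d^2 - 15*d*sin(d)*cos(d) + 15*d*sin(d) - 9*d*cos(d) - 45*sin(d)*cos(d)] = 3*d^2*sin(d) + 5*d^2*cos(d) + 3*d^2 + 19*d*sin(d) + 9*d*cos(d) - 15*d*cos(2*d) + 6*d + 15*sin(d) - 15*sin(2*d)/2 - 9*cos(d) - 45*cos(2*d)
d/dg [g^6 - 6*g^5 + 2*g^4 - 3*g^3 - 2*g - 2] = 6*g^5 - 30*g^4 + 8*g^3 - 9*g^2 - 2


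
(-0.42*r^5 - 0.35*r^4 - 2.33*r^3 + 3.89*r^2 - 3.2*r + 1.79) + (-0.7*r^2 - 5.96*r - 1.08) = -0.42*r^5 - 0.35*r^4 - 2.33*r^3 + 3.19*r^2 - 9.16*r + 0.71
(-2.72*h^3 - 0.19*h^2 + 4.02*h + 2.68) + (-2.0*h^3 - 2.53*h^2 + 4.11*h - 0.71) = -4.72*h^3 - 2.72*h^2 + 8.13*h + 1.97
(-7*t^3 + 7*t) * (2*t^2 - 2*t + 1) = -14*t^5 + 14*t^4 + 7*t^3 - 14*t^2 + 7*t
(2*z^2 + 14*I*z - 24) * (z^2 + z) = 2*z^4 + 2*z^3 + 14*I*z^3 - 24*z^2 + 14*I*z^2 - 24*z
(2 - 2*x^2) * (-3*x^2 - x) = 6*x^4 + 2*x^3 - 6*x^2 - 2*x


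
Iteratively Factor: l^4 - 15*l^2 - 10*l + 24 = (l - 4)*(l^3 + 4*l^2 + l - 6) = (l - 4)*(l + 3)*(l^2 + l - 2) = (l - 4)*(l - 1)*(l + 3)*(l + 2)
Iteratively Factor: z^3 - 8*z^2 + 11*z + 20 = (z - 5)*(z^2 - 3*z - 4) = (z - 5)*(z + 1)*(z - 4)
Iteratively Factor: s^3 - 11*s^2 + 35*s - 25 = (s - 5)*(s^2 - 6*s + 5) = (s - 5)^2*(s - 1)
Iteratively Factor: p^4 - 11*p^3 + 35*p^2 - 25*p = (p)*(p^3 - 11*p^2 + 35*p - 25) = p*(p - 5)*(p^2 - 6*p + 5) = p*(p - 5)*(p - 1)*(p - 5)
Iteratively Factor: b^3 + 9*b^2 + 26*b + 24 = (b + 4)*(b^2 + 5*b + 6) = (b + 2)*(b + 4)*(b + 3)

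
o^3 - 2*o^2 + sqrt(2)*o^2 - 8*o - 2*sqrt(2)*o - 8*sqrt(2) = (o - 4)*(o + 2)*(o + sqrt(2))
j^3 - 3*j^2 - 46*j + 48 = (j - 8)*(j - 1)*(j + 6)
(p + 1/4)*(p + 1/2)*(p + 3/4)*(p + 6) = p^4 + 15*p^3/2 + 155*p^2/16 + 135*p/32 + 9/16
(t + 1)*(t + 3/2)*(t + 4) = t^3 + 13*t^2/2 + 23*t/2 + 6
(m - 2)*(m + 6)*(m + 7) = m^3 + 11*m^2 + 16*m - 84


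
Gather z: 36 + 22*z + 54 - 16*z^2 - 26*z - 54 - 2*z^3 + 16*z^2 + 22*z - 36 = -2*z^3 + 18*z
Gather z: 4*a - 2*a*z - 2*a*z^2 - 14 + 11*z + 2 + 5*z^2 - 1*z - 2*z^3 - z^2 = 4*a - 2*z^3 + z^2*(4 - 2*a) + z*(10 - 2*a) - 12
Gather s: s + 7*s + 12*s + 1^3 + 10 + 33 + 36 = 20*s + 80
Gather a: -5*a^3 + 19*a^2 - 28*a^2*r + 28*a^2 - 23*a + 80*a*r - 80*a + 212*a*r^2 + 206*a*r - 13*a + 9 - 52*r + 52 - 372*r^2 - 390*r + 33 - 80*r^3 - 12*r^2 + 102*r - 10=-5*a^3 + a^2*(47 - 28*r) + a*(212*r^2 + 286*r - 116) - 80*r^3 - 384*r^2 - 340*r + 84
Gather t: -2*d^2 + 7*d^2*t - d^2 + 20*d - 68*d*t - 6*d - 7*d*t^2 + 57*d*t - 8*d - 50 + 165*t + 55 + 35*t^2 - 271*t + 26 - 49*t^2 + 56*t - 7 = -3*d^2 + 6*d + t^2*(-7*d - 14) + t*(7*d^2 - 11*d - 50) + 24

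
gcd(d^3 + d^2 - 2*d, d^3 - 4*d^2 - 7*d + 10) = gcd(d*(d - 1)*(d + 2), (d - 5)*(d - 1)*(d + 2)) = d^2 + d - 2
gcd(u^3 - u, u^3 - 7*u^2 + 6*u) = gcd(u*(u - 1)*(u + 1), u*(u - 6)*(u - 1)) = u^2 - u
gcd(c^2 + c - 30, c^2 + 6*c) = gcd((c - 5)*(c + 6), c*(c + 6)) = c + 6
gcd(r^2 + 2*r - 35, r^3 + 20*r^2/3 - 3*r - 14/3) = r + 7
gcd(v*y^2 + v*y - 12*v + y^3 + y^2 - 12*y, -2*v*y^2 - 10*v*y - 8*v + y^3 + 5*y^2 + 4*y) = y + 4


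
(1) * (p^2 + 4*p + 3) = p^2 + 4*p + 3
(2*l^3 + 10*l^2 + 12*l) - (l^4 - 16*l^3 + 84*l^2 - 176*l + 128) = -l^4 + 18*l^3 - 74*l^2 + 188*l - 128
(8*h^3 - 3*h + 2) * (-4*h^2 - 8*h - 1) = -32*h^5 - 64*h^4 + 4*h^3 + 16*h^2 - 13*h - 2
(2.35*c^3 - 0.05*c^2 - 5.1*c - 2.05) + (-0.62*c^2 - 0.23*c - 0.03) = 2.35*c^3 - 0.67*c^2 - 5.33*c - 2.08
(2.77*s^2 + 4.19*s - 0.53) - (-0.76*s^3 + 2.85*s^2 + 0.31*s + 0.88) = 0.76*s^3 - 0.0800000000000001*s^2 + 3.88*s - 1.41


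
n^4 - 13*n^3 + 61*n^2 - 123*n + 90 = (n - 5)*(n - 3)^2*(n - 2)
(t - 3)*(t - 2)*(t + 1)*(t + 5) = t^4 + t^3 - 19*t^2 + 11*t + 30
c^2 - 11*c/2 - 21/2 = (c - 7)*(c + 3/2)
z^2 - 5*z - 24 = (z - 8)*(z + 3)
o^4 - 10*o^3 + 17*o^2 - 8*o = o*(o - 8)*(o - 1)^2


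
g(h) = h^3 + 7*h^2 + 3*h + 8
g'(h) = 3*h^2 + 14*h + 3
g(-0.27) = 7.68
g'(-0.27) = -0.56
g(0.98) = 18.60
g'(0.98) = 19.60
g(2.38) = 68.27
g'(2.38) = 53.31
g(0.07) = 8.24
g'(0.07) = 3.99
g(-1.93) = 21.10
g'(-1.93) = -12.85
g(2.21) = 59.61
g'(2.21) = 48.59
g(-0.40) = 7.86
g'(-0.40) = -2.12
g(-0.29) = 7.69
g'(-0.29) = -0.81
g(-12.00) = -748.00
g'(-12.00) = 267.00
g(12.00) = 2780.00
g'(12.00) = 603.00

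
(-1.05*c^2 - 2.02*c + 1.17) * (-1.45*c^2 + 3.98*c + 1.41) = 1.5225*c^4 - 1.25*c^3 - 11.2166*c^2 + 1.8084*c + 1.6497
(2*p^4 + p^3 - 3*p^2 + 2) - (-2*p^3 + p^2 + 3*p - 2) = 2*p^4 + 3*p^3 - 4*p^2 - 3*p + 4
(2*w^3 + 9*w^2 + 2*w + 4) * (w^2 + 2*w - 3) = 2*w^5 + 13*w^4 + 14*w^3 - 19*w^2 + 2*w - 12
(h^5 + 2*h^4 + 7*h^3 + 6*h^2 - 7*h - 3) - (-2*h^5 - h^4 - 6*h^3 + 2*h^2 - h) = 3*h^5 + 3*h^4 + 13*h^3 + 4*h^2 - 6*h - 3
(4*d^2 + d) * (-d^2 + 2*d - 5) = -4*d^4 + 7*d^3 - 18*d^2 - 5*d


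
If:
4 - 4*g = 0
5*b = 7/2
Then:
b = 7/10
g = 1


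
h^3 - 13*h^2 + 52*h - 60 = (h - 6)*(h - 5)*(h - 2)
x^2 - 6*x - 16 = (x - 8)*(x + 2)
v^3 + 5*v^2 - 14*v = v*(v - 2)*(v + 7)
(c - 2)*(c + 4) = c^2 + 2*c - 8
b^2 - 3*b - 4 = (b - 4)*(b + 1)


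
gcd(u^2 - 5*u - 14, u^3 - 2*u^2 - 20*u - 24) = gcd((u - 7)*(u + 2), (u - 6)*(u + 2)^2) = u + 2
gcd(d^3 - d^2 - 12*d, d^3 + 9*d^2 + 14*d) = d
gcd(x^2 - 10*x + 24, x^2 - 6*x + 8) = x - 4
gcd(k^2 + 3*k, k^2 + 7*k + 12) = k + 3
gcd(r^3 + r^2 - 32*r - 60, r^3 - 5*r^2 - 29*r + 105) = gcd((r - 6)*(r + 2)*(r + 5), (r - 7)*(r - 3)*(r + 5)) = r + 5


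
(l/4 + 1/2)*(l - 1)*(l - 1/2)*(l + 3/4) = l^4/4 + 5*l^3/16 - 17*l^2/32 - 7*l/32 + 3/16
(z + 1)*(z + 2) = z^2 + 3*z + 2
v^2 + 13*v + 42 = (v + 6)*(v + 7)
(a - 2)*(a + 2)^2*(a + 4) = a^4 + 6*a^3 + 4*a^2 - 24*a - 32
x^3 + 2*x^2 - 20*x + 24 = (x - 2)^2*(x + 6)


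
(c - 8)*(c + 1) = c^2 - 7*c - 8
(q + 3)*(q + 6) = q^2 + 9*q + 18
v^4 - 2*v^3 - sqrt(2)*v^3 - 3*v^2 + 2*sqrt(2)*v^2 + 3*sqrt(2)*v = v*(v - 3)*(v + 1)*(v - sqrt(2))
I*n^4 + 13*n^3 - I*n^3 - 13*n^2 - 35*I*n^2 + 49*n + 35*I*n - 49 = (n - 7*I)^2*(n + I)*(I*n - I)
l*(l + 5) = l^2 + 5*l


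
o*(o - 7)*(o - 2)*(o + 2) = o^4 - 7*o^3 - 4*o^2 + 28*o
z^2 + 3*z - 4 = (z - 1)*(z + 4)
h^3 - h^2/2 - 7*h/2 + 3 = (h - 3/2)*(h - 1)*(h + 2)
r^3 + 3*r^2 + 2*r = r*(r + 1)*(r + 2)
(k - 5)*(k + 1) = k^2 - 4*k - 5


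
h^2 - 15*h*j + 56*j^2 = (h - 8*j)*(h - 7*j)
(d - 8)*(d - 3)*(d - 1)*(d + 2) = d^4 - 10*d^3 + 11*d^2 + 46*d - 48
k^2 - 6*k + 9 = (k - 3)^2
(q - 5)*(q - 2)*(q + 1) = q^3 - 6*q^2 + 3*q + 10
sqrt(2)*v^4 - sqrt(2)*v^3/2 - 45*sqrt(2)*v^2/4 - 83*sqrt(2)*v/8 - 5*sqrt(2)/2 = (v - 4)*(v + 1/2)*(v + 5/2)*(sqrt(2)*v + sqrt(2)/2)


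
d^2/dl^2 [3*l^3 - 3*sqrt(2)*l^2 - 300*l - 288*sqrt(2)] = 18*l - 6*sqrt(2)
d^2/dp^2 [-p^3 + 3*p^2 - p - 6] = 6 - 6*p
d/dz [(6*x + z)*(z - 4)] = 6*x + 2*z - 4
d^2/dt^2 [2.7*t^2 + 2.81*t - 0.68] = 5.40000000000000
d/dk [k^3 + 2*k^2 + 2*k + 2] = 3*k^2 + 4*k + 2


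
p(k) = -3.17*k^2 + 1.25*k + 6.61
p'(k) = 1.25 - 6.34*k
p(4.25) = -45.34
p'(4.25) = -25.70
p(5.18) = -71.97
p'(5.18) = -31.59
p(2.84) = -15.41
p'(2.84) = -16.76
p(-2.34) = -13.67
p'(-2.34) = 16.09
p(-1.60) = -3.51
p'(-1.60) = 11.39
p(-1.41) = -1.45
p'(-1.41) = 10.19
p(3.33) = -24.38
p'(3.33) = -19.86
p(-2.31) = -13.19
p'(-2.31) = 15.90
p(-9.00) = -261.41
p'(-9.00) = 58.31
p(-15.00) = -725.39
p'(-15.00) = 96.35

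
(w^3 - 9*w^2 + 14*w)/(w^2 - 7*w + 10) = w*(w - 7)/(w - 5)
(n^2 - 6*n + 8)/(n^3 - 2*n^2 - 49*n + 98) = (n - 4)/(n^2 - 49)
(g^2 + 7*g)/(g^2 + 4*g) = (g + 7)/(g + 4)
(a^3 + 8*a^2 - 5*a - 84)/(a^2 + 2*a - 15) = (a^2 + 11*a + 28)/(a + 5)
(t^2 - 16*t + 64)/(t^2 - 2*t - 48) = (t - 8)/(t + 6)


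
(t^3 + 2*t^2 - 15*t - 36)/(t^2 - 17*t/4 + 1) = 4*(t^2 + 6*t + 9)/(4*t - 1)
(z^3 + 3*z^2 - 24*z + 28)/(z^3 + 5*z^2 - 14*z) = (z - 2)/z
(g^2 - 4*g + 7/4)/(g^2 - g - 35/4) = (2*g - 1)/(2*g + 5)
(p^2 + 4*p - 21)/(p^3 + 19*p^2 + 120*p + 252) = (p - 3)/(p^2 + 12*p + 36)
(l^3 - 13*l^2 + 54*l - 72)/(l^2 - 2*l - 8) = (l^2 - 9*l + 18)/(l + 2)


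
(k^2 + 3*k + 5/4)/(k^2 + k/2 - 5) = (k + 1/2)/(k - 2)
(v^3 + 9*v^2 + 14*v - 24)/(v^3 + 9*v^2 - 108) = (v^2 + 3*v - 4)/(v^2 + 3*v - 18)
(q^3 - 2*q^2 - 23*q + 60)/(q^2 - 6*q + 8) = (q^2 + 2*q - 15)/(q - 2)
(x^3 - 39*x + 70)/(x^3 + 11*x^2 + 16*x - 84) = (x - 5)/(x + 6)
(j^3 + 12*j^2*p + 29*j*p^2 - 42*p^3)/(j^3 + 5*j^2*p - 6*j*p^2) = (j + 7*p)/j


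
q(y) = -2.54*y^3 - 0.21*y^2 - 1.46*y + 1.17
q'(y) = -7.62*y^2 - 0.42*y - 1.46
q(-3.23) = 89.29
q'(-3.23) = -79.60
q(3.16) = -85.69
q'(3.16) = -78.88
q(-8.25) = 1425.17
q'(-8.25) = -516.63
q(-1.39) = 9.62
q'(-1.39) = -15.60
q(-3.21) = 87.71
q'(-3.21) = -78.63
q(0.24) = 0.77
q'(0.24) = -2.00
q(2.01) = -23.24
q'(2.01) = -33.09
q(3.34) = -100.69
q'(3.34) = -87.87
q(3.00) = -73.68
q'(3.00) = -71.30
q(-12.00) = 4377.57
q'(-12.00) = -1093.70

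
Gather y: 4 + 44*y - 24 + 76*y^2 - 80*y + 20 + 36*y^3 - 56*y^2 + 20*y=36*y^3 + 20*y^2 - 16*y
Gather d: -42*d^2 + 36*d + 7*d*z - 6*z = -42*d^2 + d*(7*z + 36) - 6*z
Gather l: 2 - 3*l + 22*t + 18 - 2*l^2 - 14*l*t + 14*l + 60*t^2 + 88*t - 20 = -2*l^2 + l*(11 - 14*t) + 60*t^2 + 110*t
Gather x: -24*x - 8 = -24*x - 8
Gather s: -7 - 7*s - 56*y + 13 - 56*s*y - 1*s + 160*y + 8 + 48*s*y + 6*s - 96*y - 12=s*(-8*y - 2) + 8*y + 2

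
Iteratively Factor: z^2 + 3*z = (z)*(z + 3)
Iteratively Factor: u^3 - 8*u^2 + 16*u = (u - 4)*(u^2 - 4*u) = (u - 4)^2*(u)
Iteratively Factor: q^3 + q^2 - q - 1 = (q + 1)*(q^2 - 1) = (q + 1)^2*(q - 1)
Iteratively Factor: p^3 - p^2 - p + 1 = (p - 1)*(p^2 - 1) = (p - 1)*(p + 1)*(p - 1)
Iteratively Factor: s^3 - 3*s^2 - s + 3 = (s - 3)*(s^2 - 1) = (s - 3)*(s - 1)*(s + 1)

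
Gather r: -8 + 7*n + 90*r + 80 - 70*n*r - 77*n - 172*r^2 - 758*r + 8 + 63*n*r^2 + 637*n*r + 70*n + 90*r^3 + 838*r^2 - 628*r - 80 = 90*r^3 + r^2*(63*n + 666) + r*(567*n - 1296)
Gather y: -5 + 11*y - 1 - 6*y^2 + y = -6*y^2 + 12*y - 6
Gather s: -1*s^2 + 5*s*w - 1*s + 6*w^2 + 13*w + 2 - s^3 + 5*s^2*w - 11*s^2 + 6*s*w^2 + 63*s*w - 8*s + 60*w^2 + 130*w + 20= -s^3 + s^2*(5*w - 12) + s*(6*w^2 + 68*w - 9) + 66*w^2 + 143*w + 22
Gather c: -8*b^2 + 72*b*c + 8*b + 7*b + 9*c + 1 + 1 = -8*b^2 + 15*b + c*(72*b + 9) + 2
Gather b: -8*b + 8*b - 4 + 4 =0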